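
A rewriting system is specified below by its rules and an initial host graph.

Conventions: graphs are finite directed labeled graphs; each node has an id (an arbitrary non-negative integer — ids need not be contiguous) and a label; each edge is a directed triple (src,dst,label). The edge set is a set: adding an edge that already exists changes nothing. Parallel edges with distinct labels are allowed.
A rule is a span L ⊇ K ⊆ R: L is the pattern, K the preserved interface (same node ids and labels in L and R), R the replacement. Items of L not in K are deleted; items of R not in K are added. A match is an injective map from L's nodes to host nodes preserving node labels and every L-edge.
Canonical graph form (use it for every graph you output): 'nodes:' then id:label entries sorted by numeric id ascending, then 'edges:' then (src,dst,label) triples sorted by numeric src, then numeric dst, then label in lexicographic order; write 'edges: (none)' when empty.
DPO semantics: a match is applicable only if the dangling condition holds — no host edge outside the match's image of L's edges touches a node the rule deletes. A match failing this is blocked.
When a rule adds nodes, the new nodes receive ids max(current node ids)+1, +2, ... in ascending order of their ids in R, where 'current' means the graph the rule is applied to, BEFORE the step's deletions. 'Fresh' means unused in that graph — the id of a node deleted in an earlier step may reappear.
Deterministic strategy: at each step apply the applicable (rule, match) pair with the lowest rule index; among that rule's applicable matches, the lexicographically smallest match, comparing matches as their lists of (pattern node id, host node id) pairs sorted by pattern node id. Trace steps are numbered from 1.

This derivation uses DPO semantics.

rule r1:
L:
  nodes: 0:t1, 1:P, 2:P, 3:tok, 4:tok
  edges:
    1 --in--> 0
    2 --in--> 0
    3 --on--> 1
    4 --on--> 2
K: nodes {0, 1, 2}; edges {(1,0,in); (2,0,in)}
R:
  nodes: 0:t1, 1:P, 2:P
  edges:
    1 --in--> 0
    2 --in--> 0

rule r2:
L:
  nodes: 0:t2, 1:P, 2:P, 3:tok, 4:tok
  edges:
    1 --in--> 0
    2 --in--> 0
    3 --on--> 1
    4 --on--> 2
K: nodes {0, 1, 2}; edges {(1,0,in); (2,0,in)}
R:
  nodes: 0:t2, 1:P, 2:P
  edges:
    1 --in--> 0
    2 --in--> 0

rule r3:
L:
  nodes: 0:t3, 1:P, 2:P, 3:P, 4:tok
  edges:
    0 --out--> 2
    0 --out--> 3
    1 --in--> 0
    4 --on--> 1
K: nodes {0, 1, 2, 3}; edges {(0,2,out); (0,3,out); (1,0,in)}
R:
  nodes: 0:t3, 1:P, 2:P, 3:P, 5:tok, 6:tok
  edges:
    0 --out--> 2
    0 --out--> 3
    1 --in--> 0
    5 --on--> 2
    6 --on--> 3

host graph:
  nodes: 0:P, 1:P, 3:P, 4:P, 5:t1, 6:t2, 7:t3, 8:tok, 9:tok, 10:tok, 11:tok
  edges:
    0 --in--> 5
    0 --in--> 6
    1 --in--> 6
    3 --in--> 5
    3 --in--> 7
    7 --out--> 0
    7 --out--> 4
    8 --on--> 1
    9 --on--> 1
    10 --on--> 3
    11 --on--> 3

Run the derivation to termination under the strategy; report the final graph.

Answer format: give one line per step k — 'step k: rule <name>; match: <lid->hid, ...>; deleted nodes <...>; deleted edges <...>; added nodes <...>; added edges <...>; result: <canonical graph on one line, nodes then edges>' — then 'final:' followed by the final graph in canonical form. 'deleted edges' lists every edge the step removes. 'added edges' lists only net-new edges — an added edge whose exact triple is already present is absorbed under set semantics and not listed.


step 1: rule r3; match: 0->7, 1->3, 2->0, 3->4, 4->10; deleted nodes 10; deleted edges (10,3,on); added nodes 12, 13; added edges (12,0,on); (13,4,on); result: nodes: 0:P, 1:P, 3:P, 4:P, 5:t1, 6:t2, 7:t3, 8:tok, 9:tok, 11:tok, 12:tok, 13:tok edges: (0,5,in); (0,6,in); (1,6,in); (3,5,in); (3,7,in); (7,0,out); (7,4,out); (8,1,on); (9,1,on); (11,3,on); (12,0,on); (13,4,on)
step 2: rule r1; match: 0->5, 1->0, 2->3, 3->12, 4->11; deleted nodes 11, 12; deleted edges (11,3,on); (12,0,on); added nodes (none); added edges (none); result: nodes: 0:P, 1:P, 3:P, 4:P, 5:t1, 6:t2, 7:t3, 8:tok, 9:tok, 13:tok edges: (0,5,in); (0,6,in); (1,6,in); (3,5,in); (3,7,in); (7,0,out); (7,4,out); (8,1,on); (9,1,on); (13,4,on)
final:
nodes: 0:P, 1:P, 3:P, 4:P, 5:t1, 6:t2, 7:t3, 8:tok, 9:tok, 13:tok
edges: (0,5,in); (0,6,in); (1,6,in); (3,5,in); (3,7,in); (7,0,out); (7,4,out); (8,1,on); (9,1,on); (13,4,on)


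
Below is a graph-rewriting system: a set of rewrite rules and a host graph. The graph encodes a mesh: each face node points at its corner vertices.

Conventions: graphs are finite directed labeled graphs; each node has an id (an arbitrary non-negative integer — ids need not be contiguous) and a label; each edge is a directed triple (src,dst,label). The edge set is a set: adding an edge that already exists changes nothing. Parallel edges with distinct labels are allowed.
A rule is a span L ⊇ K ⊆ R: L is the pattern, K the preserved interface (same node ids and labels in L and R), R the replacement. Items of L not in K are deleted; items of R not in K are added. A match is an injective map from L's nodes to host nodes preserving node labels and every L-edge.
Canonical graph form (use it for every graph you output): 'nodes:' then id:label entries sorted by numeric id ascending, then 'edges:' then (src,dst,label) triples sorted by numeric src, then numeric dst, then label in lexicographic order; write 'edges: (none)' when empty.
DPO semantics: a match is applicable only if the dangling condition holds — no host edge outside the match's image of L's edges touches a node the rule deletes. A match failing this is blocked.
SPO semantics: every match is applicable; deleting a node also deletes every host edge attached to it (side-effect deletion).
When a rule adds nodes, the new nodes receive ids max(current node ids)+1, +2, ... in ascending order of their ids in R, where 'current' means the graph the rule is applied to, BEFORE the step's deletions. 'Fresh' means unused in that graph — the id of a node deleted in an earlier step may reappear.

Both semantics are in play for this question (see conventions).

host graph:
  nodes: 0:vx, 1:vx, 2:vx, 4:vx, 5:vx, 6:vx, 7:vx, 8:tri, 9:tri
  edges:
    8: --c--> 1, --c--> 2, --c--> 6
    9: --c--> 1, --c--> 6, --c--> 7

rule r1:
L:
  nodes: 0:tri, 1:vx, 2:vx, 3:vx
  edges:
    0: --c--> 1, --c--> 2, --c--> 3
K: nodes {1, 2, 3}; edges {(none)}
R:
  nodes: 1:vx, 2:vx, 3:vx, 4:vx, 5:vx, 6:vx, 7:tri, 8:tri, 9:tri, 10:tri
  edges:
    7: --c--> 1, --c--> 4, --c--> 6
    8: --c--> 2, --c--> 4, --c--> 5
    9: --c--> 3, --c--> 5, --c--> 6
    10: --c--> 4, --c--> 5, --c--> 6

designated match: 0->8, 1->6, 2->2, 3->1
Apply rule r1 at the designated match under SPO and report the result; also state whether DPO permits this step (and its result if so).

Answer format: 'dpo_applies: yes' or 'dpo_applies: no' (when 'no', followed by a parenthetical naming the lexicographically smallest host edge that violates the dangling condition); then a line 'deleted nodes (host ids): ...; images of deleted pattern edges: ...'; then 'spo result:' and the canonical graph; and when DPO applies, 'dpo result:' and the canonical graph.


dpo_applies: yes
deleted nodes (host ids): 8; images of deleted pattern edges: (8,1,c); (8,2,c); (8,6,c)
spo result:
nodes: 0:vx, 1:vx, 2:vx, 4:vx, 5:vx, 6:vx, 7:vx, 9:tri, 10:vx, 11:vx, 12:vx, 13:tri, 14:tri, 15:tri, 16:tri
edges: (9,1,c); (9,6,c); (9,7,c); (13,6,c); (13,10,c); (13,12,c); (14,2,c); (14,10,c); (14,11,c); (15,1,c); (15,11,c); (15,12,c); (16,10,c); (16,11,c); (16,12,c)
dpo result:
nodes: 0:vx, 1:vx, 2:vx, 4:vx, 5:vx, 6:vx, 7:vx, 9:tri, 10:vx, 11:vx, 12:vx, 13:tri, 14:tri, 15:tri, 16:tri
edges: (9,1,c); (9,6,c); (9,7,c); (13,6,c); (13,10,c); (13,12,c); (14,2,c); (14,10,c); (14,11,c); (15,1,c); (15,11,c); (15,12,c); (16,10,c); (16,11,c); (16,12,c)


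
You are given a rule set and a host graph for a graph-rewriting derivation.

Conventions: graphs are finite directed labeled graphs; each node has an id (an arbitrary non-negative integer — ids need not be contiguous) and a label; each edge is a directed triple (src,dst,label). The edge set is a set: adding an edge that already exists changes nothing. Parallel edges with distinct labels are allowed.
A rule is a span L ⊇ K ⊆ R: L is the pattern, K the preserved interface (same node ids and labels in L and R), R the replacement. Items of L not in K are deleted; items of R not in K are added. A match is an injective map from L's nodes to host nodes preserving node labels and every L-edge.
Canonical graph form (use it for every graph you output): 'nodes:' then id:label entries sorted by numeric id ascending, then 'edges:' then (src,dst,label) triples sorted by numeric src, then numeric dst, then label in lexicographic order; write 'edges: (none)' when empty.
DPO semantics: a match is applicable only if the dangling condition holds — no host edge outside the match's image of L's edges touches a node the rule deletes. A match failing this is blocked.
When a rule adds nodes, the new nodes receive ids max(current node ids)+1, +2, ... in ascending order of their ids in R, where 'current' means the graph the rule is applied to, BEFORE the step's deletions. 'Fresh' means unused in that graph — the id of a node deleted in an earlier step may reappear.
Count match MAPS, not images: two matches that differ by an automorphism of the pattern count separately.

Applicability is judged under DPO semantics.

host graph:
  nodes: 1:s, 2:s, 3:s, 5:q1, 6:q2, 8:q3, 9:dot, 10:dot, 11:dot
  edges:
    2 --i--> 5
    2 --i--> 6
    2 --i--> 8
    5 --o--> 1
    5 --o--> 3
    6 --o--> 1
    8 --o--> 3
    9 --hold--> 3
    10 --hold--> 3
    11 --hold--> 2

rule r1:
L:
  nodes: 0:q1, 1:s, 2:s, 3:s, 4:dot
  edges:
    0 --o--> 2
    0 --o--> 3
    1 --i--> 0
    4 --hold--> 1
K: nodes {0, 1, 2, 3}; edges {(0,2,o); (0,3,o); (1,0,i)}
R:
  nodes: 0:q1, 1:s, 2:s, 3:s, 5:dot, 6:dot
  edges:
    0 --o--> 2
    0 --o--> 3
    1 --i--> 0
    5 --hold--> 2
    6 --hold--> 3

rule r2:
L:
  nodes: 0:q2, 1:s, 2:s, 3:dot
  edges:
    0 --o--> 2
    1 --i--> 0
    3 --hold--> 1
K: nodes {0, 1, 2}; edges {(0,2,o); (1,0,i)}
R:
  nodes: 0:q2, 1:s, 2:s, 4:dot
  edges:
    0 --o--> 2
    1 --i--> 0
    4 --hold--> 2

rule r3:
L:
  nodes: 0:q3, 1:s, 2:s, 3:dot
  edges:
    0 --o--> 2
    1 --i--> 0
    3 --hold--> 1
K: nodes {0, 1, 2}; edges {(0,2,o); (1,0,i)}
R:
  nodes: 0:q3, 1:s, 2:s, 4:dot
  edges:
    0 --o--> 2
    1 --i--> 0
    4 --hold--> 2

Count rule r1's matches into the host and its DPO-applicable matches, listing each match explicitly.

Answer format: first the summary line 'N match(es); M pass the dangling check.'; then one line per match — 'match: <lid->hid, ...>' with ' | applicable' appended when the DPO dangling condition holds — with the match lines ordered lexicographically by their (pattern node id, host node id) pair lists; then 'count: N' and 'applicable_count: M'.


2 match(es); 2 pass the dangling check.
match: 0->5, 1->2, 2->1, 3->3, 4->11 | applicable
match: 0->5, 1->2, 2->3, 3->1, 4->11 | applicable
count: 2
applicable_count: 2


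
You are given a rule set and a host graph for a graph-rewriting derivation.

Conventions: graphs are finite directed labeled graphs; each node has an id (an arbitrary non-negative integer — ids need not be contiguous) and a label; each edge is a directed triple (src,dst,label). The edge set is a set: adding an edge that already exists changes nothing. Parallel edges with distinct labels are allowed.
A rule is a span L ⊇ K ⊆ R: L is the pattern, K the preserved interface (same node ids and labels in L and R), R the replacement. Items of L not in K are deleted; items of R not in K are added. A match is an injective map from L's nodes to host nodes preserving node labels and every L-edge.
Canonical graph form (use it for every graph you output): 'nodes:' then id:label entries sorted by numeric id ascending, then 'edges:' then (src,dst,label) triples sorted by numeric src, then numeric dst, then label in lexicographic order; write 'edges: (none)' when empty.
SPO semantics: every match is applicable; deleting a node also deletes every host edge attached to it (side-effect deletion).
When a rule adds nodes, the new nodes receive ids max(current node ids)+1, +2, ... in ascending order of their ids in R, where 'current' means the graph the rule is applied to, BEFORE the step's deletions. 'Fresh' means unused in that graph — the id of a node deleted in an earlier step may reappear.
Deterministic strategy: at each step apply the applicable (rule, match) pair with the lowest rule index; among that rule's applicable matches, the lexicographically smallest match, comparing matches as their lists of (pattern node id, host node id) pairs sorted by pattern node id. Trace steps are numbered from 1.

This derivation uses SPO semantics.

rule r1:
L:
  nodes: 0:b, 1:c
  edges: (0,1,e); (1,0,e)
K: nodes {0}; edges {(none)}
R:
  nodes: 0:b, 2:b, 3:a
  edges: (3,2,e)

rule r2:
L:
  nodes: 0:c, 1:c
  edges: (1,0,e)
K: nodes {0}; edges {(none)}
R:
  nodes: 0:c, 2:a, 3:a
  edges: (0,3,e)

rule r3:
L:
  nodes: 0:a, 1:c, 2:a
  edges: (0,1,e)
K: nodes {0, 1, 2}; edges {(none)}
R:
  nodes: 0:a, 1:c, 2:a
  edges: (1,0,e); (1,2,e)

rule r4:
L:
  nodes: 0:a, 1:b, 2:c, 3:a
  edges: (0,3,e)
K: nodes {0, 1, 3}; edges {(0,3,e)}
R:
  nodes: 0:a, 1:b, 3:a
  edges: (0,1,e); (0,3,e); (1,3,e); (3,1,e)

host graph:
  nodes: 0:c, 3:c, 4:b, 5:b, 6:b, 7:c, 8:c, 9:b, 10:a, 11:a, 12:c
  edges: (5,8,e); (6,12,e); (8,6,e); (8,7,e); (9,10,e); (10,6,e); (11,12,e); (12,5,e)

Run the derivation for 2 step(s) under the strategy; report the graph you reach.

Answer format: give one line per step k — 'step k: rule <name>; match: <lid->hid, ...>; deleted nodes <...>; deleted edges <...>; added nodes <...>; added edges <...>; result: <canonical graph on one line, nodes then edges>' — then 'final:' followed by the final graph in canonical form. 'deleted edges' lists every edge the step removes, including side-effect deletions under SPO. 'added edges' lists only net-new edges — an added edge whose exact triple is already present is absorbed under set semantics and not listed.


step 1: rule r2; match: 0->7, 1->8; deleted nodes 8; deleted edges (5,8,e); (8,6,e); (8,7,e); added nodes 13, 14; added edges (7,14,e); result: nodes: 0:c, 3:c, 4:b, 5:b, 6:b, 7:c, 9:b, 10:a, 11:a, 12:c, 13:a, 14:a edges: (6,12,e); (7,14,e); (9,10,e); (10,6,e); (11,12,e); (12,5,e)
step 2: rule r3; match: 0->11, 1->12, 2->10; deleted nodes (none); deleted edges (11,12,e); added nodes (none); added edges (12,10,e); (12,11,e); result: nodes: 0:c, 3:c, 4:b, 5:b, 6:b, 7:c, 9:b, 10:a, 11:a, 12:c, 13:a, 14:a edges: (6,12,e); (7,14,e); (9,10,e); (10,6,e); (12,5,e); (12,10,e); (12,11,e)
final:
nodes: 0:c, 3:c, 4:b, 5:b, 6:b, 7:c, 9:b, 10:a, 11:a, 12:c, 13:a, 14:a
edges: (6,12,e); (7,14,e); (9,10,e); (10,6,e); (12,5,e); (12,10,e); (12,11,e)


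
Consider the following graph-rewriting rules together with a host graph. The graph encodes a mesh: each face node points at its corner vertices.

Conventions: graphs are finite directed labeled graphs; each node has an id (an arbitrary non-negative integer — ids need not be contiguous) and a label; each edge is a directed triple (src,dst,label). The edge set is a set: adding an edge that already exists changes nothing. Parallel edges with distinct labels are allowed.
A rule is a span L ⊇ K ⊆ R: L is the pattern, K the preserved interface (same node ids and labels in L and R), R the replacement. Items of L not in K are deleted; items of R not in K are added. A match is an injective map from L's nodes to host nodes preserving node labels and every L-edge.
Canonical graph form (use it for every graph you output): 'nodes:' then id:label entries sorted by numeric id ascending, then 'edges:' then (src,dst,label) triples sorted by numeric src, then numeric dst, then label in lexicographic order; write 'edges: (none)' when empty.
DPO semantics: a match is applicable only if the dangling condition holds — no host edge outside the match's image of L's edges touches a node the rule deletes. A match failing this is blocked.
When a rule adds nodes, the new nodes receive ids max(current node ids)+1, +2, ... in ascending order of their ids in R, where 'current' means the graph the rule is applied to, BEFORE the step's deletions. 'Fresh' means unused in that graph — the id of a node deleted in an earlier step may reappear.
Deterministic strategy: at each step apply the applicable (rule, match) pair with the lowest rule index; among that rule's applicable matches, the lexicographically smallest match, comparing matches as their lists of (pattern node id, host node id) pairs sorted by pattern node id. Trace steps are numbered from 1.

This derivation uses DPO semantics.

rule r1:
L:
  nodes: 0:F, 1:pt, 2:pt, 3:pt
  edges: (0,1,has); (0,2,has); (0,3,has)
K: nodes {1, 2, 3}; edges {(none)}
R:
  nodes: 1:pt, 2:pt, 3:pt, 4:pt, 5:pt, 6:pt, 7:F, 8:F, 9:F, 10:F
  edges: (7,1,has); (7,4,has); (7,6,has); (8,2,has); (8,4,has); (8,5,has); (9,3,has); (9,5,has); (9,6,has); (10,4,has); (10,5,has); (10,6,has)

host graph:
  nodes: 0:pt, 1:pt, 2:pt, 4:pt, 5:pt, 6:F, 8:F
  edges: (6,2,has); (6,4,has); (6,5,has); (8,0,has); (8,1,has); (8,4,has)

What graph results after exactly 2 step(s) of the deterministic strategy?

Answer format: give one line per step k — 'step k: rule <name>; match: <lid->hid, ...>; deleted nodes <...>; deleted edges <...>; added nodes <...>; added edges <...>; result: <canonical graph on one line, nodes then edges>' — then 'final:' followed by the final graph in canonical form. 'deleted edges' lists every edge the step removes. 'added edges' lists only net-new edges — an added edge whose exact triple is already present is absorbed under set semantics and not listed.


step 1: rule r1; match: 0->6, 1->2, 2->4, 3->5; deleted nodes 6; deleted edges (6,2,has); (6,4,has); (6,5,has); added nodes 9, 10, 11, 12, 13, 14, 15; added edges (12,2,has); (12,9,has); (12,11,has); (13,4,has); (13,9,has); (13,10,has); (14,5,has); (14,10,has); (14,11,has); (15,9,has); (15,10,has); (15,11,has); result: nodes: 0:pt, 1:pt, 2:pt, 4:pt, 5:pt, 8:F, 9:pt, 10:pt, 11:pt, 12:F, 13:F, 14:F, 15:F edges: (8,0,has); (8,1,has); (8,4,has); (12,2,has); (12,9,has); (12,11,has); (13,4,has); (13,9,has); (13,10,has); (14,5,has); (14,10,has); (14,11,has); (15,9,has); (15,10,has); (15,11,has)
step 2: rule r1; match: 0->8, 1->0, 2->1, 3->4; deleted nodes 8; deleted edges (8,0,has); (8,1,has); (8,4,has); added nodes 16, 17, 18, 19, 20, 21, 22; added edges (19,0,has); (19,16,has); (19,18,has); (20,1,has); (20,16,has); (20,17,has); (21,4,has); (21,17,has); (21,18,has); (22,16,has); (22,17,has); (22,18,has); result: nodes: 0:pt, 1:pt, 2:pt, 4:pt, 5:pt, 9:pt, 10:pt, 11:pt, 12:F, 13:F, 14:F, 15:F, 16:pt, 17:pt, 18:pt, 19:F, 20:F, 21:F, 22:F edges: (12,2,has); (12,9,has); (12,11,has); (13,4,has); (13,9,has); (13,10,has); (14,5,has); (14,10,has); (14,11,has); (15,9,has); (15,10,has); (15,11,has); (19,0,has); (19,16,has); (19,18,has); (20,1,has); (20,16,has); (20,17,has); (21,4,has); (21,17,has); (21,18,has); (22,16,has); (22,17,has); (22,18,has)
final:
nodes: 0:pt, 1:pt, 2:pt, 4:pt, 5:pt, 9:pt, 10:pt, 11:pt, 12:F, 13:F, 14:F, 15:F, 16:pt, 17:pt, 18:pt, 19:F, 20:F, 21:F, 22:F
edges: (12,2,has); (12,9,has); (12,11,has); (13,4,has); (13,9,has); (13,10,has); (14,5,has); (14,10,has); (14,11,has); (15,9,has); (15,10,has); (15,11,has); (19,0,has); (19,16,has); (19,18,has); (20,1,has); (20,16,has); (20,17,has); (21,4,has); (21,17,has); (21,18,has); (22,16,has); (22,17,has); (22,18,has)


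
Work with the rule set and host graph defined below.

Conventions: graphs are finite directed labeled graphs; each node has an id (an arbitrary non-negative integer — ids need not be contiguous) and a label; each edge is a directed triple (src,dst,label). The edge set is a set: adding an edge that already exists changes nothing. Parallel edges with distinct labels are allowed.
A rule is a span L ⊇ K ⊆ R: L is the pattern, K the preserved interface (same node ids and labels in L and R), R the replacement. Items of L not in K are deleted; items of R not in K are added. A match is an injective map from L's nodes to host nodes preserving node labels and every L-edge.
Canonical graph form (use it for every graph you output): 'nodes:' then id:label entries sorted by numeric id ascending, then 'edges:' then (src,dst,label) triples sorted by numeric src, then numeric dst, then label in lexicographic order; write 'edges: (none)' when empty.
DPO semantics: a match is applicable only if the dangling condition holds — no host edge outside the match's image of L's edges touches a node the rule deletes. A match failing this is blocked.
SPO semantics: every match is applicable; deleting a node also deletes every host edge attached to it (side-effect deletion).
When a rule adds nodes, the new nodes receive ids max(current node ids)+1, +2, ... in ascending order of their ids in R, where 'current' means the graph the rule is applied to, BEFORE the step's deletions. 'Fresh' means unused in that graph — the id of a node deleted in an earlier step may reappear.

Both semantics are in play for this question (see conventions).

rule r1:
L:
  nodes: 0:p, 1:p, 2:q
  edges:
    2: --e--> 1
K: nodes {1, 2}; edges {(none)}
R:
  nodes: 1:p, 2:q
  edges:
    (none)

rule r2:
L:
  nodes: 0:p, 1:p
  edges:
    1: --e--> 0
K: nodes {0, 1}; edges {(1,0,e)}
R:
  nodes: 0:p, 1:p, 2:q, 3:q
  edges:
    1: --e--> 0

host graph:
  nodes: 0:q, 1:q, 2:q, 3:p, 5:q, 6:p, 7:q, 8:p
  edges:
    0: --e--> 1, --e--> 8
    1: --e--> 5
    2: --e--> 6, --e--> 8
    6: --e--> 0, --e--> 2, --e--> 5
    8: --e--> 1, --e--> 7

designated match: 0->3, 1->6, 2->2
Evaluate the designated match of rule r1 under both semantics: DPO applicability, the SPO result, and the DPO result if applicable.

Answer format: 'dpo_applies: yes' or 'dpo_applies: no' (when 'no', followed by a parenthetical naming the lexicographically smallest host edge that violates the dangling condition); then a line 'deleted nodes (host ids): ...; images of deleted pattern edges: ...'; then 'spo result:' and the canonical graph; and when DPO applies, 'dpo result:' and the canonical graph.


dpo_applies: yes
deleted nodes (host ids): 3; images of deleted pattern edges: (2,6,e)
spo result:
nodes: 0:q, 1:q, 2:q, 5:q, 6:p, 7:q, 8:p
edges: (0,1,e); (0,8,e); (1,5,e); (2,8,e); (6,0,e); (6,2,e); (6,5,e); (8,1,e); (8,7,e)
dpo result:
nodes: 0:q, 1:q, 2:q, 5:q, 6:p, 7:q, 8:p
edges: (0,1,e); (0,8,e); (1,5,e); (2,8,e); (6,0,e); (6,2,e); (6,5,e); (8,1,e); (8,7,e)


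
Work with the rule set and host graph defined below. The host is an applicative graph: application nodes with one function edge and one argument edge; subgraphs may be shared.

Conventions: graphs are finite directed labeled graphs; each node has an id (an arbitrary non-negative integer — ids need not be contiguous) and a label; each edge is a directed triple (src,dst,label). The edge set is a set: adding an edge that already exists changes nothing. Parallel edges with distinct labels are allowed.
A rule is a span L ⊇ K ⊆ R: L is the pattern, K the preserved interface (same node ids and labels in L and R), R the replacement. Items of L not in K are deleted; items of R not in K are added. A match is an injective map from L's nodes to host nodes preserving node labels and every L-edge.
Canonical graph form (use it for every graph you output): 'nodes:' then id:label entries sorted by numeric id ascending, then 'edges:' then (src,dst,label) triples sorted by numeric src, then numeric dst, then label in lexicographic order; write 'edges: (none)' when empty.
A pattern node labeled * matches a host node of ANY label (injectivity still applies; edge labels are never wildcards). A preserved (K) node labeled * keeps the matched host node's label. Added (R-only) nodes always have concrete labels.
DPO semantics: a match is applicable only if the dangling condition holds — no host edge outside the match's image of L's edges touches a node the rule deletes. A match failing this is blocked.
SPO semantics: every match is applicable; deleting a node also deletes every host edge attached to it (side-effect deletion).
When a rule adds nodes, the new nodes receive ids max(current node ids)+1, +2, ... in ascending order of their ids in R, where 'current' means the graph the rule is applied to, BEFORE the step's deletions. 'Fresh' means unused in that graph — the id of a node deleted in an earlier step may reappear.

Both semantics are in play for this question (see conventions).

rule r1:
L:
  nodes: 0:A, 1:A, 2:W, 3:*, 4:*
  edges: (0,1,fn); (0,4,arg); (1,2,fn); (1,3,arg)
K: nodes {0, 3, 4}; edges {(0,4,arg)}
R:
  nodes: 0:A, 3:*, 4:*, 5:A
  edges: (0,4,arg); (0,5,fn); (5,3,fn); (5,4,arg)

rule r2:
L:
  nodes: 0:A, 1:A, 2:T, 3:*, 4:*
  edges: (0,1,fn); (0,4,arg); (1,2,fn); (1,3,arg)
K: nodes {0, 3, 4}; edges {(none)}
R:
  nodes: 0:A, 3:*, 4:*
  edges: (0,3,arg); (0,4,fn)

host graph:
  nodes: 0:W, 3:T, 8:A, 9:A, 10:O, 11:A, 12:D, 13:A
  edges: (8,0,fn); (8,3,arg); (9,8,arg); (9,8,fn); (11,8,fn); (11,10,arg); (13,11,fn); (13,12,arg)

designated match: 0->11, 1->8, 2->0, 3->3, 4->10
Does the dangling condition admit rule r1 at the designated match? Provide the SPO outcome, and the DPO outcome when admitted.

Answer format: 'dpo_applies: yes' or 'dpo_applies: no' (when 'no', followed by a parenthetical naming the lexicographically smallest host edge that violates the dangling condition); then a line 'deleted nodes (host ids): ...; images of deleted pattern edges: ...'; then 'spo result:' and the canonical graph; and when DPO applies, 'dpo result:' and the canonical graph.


dpo_applies: no
(the rule deletes node 8, which keeps host edge (9,8,arg) outside the match image — the dangling condition fails, DPO blocks; SPO proceeds and side-deletes such edges)
deleted nodes (host ids): 0, 8; images of deleted pattern edges: (8,0,fn); (8,3,arg); (11,8,fn)
spo result:
nodes: 3:T, 9:A, 10:O, 11:A, 12:D, 13:A, 14:A
edges: (11,10,arg); (11,14,fn); (13,11,fn); (13,12,arg); (14,3,fn); (14,10,arg)


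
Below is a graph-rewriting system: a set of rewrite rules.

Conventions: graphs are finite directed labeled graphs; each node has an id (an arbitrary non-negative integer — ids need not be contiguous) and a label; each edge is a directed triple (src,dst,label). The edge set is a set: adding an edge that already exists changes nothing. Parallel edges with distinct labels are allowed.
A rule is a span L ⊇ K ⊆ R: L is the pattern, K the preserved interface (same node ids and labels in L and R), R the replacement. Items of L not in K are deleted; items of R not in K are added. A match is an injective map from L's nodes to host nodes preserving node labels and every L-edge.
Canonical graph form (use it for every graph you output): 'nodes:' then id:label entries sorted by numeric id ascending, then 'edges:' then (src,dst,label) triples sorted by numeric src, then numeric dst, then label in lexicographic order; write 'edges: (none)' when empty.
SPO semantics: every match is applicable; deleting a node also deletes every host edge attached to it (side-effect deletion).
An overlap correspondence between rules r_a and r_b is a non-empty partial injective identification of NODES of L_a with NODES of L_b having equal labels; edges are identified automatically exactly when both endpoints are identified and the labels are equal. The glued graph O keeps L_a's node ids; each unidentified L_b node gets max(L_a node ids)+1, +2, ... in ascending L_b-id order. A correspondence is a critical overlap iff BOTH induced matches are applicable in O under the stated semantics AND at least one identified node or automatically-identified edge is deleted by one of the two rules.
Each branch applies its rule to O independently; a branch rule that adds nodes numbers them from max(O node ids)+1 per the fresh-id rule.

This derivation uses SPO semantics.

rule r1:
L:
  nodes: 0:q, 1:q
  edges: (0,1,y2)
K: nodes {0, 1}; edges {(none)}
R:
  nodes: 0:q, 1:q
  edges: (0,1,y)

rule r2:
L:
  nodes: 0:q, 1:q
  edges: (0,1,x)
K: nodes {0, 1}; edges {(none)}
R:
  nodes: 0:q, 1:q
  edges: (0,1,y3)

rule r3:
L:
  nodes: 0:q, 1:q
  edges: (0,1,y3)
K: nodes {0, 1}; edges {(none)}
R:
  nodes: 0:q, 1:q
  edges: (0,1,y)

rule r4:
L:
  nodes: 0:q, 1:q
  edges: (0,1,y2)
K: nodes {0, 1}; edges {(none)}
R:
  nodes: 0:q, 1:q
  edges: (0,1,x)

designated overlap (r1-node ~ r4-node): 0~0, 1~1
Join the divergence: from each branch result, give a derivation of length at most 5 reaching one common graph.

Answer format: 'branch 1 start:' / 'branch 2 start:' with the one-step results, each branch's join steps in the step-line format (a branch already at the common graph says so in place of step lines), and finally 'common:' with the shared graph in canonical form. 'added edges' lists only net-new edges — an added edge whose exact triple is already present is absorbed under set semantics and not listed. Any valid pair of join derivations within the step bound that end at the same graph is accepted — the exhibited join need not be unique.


branch 1 start:
nodes: 0:q, 1:q
edges: (0,1,y)
branch 2 start:
nodes: 0:q, 1:q
edges: (0,1,x)
branch 1: already at the common graph (0 steps)
branch 2 step 1: rule r2; match: 0->0, 1->1; deleted nodes (none); deleted edges (0,1,x); added nodes (none); added edges (0,1,y3); result: nodes: 0:q, 1:q edges: (0,1,y3)
branch 2 step 2: rule r3; match: 0->0, 1->1; deleted nodes (none); deleted edges (0,1,y3); added nodes (none); added edges (0,1,y); result: nodes: 0:q, 1:q edges: (0,1,y)
common:
nodes: 0:q, 1:q
edges: (0,1,y)


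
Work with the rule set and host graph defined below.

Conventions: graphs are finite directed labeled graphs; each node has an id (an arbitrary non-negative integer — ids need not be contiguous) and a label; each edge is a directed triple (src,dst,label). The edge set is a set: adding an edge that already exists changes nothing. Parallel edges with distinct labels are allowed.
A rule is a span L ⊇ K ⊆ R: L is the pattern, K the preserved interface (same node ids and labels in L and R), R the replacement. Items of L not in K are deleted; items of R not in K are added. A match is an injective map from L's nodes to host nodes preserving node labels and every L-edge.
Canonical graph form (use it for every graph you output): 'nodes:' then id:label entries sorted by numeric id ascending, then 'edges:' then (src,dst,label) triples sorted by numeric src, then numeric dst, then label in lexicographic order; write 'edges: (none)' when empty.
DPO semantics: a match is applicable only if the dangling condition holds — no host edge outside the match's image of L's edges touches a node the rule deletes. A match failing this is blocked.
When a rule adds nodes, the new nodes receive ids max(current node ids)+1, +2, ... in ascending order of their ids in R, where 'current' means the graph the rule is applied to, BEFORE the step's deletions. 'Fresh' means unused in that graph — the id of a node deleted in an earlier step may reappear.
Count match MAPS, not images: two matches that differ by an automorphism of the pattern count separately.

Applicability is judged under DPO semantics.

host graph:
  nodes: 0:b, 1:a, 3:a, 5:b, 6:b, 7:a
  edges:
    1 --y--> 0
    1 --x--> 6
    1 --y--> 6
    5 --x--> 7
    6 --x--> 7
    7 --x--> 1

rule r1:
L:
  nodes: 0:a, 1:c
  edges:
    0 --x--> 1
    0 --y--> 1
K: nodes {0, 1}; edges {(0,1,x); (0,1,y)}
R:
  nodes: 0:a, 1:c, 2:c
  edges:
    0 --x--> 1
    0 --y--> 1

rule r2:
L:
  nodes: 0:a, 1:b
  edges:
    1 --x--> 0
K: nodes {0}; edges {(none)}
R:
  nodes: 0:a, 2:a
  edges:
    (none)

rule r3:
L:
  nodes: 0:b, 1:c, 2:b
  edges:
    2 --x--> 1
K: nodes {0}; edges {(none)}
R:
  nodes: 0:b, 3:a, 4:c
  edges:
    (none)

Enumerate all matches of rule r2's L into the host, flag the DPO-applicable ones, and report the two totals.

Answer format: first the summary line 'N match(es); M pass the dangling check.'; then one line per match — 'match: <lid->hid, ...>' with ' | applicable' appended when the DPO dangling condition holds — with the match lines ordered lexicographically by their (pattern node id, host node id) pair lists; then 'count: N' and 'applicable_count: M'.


2 match(es); 1 pass the dangling check.
match: 0->7, 1->5 | applicable
match: 0->7, 1->6
count: 2
applicable_count: 1


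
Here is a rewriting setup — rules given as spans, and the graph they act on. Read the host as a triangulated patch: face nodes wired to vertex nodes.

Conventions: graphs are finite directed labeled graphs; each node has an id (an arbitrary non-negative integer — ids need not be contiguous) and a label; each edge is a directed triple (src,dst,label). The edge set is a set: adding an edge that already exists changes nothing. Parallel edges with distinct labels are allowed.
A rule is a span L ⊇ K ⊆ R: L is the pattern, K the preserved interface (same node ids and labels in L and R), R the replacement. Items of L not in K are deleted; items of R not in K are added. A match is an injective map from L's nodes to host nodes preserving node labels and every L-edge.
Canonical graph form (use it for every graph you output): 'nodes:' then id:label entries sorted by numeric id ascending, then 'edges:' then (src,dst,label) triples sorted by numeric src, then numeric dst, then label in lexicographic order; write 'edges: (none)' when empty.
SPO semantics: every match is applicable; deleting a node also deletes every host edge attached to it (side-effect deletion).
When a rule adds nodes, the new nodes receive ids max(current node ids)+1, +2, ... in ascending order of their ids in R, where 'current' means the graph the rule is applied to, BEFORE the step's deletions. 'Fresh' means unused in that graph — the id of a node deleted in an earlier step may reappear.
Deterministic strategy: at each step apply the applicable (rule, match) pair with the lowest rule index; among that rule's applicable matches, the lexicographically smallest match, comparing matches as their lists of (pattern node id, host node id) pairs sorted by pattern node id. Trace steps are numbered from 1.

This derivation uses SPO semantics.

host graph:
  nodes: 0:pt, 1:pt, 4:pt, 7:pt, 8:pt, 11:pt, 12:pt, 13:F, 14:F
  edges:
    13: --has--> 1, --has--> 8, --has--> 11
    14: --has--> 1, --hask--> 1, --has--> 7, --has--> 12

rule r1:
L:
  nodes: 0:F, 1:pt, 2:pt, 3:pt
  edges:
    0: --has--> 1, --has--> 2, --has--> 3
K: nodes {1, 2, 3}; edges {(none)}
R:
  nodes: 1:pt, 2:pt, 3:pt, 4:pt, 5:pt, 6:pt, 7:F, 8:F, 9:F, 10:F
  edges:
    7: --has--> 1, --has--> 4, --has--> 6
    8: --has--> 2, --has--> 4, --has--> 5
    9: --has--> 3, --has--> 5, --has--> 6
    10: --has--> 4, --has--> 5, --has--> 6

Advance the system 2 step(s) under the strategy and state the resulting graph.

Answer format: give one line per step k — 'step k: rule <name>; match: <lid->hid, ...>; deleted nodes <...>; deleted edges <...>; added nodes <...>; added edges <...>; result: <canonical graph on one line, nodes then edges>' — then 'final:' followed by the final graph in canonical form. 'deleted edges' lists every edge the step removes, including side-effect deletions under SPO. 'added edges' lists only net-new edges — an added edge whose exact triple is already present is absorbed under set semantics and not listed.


step 1: rule r1; match: 0->13, 1->1, 2->8, 3->11; deleted nodes 13; deleted edges (13,1,has); (13,8,has); (13,11,has); added nodes 15, 16, 17, 18, 19, 20, 21; added edges (18,1,has); (18,15,has); (18,17,has); (19,8,has); (19,15,has); (19,16,has); (20,11,has); (20,16,has); (20,17,has); (21,15,has); (21,16,has); (21,17,has); result: nodes: 0:pt, 1:pt, 4:pt, 7:pt, 8:pt, 11:pt, 12:pt, 14:F, 15:pt, 16:pt, 17:pt, 18:F, 19:F, 20:F, 21:F edges: (14,1,has); (14,1,hask); (14,7,has); (14,12,has); (18,1,has); (18,15,has); (18,17,has); (19,8,has); (19,15,has); (19,16,has); (20,11,has); (20,16,has); (20,17,has); (21,15,has); (21,16,has); (21,17,has)
step 2: rule r1; match: 0->14, 1->1, 2->7, 3->12; deleted nodes 14; deleted edges (14,1,has); (14,1,hask); (14,7,has); (14,12,has); added nodes 22, 23, 24, 25, 26, 27, 28; added edges (25,1,has); (25,22,has); (25,24,has); (26,7,has); (26,22,has); (26,23,has); (27,12,has); (27,23,has); (27,24,has); (28,22,has); (28,23,has); (28,24,has); result: nodes: 0:pt, 1:pt, 4:pt, 7:pt, 8:pt, 11:pt, 12:pt, 15:pt, 16:pt, 17:pt, 18:F, 19:F, 20:F, 21:F, 22:pt, 23:pt, 24:pt, 25:F, 26:F, 27:F, 28:F edges: (18,1,has); (18,15,has); (18,17,has); (19,8,has); (19,15,has); (19,16,has); (20,11,has); (20,16,has); (20,17,has); (21,15,has); (21,16,has); (21,17,has); (25,1,has); (25,22,has); (25,24,has); (26,7,has); (26,22,has); (26,23,has); (27,12,has); (27,23,has); (27,24,has); (28,22,has); (28,23,has); (28,24,has)
final:
nodes: 0:pt, 1:pt, 4:pt, 7:pt, 8:pt, 11:pt, 12:pt, 15:pt, 16:pt, 17:pt, 18:F, 19:F, 20:F, 21:F, 22:pt, 23:pt, 24:pt, 25:F, 26:F, 27:F, 28:F
edges: (18,1,has); (18,15,has); (18,17,has); (19,8,has); (19,15,has); (19,16,has); (20,11,has); (20,16,has); (20,17,has); (21,15,has); (21,16,has); (21,17,has); (25,1,has); (25,22,has); (25,24,has); (26,7,has); (26,22,has); (26,23,has); (27,12,has); (27,23,has); (27,24,has); (28,22,has); (28,23,has); (28,24,has)


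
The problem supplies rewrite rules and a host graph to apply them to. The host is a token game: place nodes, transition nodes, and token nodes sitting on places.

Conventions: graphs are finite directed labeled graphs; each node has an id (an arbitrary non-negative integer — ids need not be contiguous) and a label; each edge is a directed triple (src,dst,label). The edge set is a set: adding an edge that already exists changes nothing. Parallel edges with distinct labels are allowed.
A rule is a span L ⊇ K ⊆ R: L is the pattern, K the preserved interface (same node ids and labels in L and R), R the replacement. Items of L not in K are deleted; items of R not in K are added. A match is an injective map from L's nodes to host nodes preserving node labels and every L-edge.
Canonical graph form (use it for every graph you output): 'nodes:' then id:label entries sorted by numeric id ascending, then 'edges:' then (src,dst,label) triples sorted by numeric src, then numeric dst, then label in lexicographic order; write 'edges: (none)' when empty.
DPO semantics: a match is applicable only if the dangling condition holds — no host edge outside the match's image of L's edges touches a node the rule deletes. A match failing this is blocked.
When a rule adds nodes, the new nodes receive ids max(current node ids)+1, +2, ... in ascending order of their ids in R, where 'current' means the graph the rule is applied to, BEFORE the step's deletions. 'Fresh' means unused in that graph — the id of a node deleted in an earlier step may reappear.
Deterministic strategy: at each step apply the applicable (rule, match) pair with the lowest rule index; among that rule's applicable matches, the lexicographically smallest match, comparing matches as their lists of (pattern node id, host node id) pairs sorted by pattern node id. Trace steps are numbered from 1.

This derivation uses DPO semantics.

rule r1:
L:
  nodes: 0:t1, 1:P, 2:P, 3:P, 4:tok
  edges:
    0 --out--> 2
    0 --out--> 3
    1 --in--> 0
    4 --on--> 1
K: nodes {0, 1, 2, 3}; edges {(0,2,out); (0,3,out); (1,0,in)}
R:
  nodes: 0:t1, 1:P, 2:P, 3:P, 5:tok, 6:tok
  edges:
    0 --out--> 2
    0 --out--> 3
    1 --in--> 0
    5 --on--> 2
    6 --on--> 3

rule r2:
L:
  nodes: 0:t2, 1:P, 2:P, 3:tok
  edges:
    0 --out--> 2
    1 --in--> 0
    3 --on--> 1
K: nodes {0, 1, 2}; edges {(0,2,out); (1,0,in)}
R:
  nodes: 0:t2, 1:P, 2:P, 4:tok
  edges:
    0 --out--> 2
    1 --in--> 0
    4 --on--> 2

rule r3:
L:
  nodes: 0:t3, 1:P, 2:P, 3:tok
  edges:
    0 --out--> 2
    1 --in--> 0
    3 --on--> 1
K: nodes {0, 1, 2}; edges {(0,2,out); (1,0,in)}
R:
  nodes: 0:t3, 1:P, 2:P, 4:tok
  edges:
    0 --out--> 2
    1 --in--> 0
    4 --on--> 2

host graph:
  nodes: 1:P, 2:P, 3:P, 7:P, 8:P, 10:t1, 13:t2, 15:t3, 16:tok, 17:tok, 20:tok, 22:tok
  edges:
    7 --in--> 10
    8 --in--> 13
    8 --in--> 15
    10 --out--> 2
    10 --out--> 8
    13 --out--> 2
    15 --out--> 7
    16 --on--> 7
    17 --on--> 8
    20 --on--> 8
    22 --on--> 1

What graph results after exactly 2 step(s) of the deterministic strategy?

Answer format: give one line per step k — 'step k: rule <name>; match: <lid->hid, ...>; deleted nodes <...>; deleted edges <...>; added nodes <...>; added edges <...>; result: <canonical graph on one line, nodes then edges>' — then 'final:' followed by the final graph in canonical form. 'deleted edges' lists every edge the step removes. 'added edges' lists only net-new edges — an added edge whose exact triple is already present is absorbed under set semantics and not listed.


step 1: rule r1; match: 0->10, 1->7, 2->2, 3->8, 4->16; deleted nodes 16; deleted edges (16,7,on); added nodes 23, 24; added edges (23,2,on); (24,8,on); result: nodes: 1:P, 2:P, 3:P, 7:P, 8:P, 10:t1, 13:t2, 15:t3, 17:tok, 20:tok, 22:tok, 23:tok, 24:tok edges: (7,10,in); (8,13,in); (8,15,in); (10,2,out); (10,8,out); (13,2,out); (15,7,out); (17,8,on); (20,8,on); (22,1,on); (23,2,on); (24,8,on)
step 2: rule r2; match: 0->13, 1->8, 2->2, 3->17; deleted nodes 17; deleted edges (17,8,on); added nodes 25; added edges (25,2,on); result: nodes: 1:P, 2:P, 3:P, 7:P, 8:P, 10:t1, 13:t2, 15:t3, 20:tok, 22:tok, 23:tok, 24:tok, 25:tok edges: (7,10,in); (8,13,in); (8,15,in); (10,2,out); (10,8,out); (13,2,out); (15,7,out); (20,8,on); (22,1,on); (23,2,on); (24,8,on); (25,2,on)
final:
nodes: 1:P, 2:P, 3:P, 7:P, 8:P, 10:t1, 13:t2, 15:t3, 20:tok, 22:tok, 23:tok, 24:tok, 25:tok
edges: (7,10,in); (8,13,in); (8,15,in); (10,2,out); (10,8,out); (13,2,out); (15,7,out); (20,8,on); (22,1,on); (23,2,on); (24,8,on); (25,2,on)
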